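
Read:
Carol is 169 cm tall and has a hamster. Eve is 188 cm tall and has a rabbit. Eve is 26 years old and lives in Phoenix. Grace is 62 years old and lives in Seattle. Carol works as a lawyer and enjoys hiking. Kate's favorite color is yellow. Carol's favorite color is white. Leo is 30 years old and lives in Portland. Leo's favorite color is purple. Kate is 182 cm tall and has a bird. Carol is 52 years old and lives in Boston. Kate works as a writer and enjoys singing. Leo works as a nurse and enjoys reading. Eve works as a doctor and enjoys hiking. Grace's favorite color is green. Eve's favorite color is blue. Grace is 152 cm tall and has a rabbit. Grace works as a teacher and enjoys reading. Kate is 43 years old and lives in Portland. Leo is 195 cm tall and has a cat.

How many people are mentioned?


People: Carol, Grace, Kate, Eve, Leo. Count = 5

5


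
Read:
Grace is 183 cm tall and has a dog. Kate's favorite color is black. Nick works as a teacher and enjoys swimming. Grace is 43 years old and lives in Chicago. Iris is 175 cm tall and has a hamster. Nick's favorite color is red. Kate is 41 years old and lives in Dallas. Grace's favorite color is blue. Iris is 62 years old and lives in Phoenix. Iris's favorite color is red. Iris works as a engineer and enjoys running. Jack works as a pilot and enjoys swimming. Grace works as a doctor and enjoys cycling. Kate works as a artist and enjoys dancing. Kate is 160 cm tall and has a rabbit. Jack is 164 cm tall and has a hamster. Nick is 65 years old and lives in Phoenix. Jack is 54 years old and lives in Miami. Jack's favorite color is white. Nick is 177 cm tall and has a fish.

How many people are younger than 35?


Filter: 0

0


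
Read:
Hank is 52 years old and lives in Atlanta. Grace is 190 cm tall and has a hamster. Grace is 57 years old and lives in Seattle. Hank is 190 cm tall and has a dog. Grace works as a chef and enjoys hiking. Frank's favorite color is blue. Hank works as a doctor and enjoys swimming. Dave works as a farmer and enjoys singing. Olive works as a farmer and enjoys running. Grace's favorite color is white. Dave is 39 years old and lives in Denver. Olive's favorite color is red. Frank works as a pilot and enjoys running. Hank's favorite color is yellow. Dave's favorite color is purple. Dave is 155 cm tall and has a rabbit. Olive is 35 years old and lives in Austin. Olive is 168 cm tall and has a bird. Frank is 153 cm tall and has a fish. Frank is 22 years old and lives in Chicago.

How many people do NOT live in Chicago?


Not in Chicago: 4

4


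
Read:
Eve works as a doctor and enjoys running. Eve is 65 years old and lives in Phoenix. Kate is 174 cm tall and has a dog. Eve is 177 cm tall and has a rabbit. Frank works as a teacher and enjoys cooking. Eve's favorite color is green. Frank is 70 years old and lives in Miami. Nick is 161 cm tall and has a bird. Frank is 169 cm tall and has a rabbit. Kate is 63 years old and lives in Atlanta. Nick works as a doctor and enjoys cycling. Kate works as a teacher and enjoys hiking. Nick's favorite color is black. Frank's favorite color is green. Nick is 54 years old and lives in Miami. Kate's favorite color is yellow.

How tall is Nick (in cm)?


Nick is 161 cm tall

161


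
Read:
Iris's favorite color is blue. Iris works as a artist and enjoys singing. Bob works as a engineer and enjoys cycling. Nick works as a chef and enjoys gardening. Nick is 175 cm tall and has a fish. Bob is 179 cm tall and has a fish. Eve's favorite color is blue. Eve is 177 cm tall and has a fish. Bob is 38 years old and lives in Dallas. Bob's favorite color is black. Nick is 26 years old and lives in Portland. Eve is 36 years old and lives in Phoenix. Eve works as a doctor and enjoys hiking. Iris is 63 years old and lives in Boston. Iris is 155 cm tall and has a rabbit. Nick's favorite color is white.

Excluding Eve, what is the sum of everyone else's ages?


Sum (excluding Eve): 127

127


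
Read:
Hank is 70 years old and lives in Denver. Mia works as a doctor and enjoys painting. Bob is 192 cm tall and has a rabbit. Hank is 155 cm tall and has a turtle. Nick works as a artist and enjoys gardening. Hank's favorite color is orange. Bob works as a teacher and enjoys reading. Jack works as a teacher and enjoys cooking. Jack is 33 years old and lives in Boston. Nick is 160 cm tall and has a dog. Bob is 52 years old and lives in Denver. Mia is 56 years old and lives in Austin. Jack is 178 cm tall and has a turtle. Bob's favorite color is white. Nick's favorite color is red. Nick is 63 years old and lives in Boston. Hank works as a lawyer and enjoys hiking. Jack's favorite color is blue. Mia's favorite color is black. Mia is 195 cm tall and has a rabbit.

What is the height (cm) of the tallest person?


Tallest: Mia at 195 cm

195


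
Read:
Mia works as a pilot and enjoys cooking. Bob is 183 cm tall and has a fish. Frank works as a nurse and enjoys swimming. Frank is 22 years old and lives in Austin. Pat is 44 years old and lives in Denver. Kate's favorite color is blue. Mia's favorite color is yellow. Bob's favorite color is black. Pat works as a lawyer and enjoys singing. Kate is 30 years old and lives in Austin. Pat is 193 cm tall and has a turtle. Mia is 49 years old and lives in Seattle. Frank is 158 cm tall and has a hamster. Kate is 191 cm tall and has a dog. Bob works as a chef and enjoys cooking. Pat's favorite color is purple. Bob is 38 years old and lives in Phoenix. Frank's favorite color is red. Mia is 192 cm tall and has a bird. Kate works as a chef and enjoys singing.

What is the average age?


Sum=183, n=5, avg=36.6

36.6


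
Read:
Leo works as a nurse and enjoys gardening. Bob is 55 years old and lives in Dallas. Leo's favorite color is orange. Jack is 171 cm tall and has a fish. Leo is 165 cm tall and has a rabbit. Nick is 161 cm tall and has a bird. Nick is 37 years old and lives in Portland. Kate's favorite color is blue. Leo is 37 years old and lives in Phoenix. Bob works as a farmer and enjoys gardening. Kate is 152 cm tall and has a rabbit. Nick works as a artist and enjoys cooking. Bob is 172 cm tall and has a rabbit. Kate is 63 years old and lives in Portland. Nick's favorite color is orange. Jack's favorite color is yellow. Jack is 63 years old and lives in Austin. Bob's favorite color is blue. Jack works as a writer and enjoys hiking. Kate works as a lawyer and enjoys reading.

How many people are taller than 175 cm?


Taller than 175: 0

0


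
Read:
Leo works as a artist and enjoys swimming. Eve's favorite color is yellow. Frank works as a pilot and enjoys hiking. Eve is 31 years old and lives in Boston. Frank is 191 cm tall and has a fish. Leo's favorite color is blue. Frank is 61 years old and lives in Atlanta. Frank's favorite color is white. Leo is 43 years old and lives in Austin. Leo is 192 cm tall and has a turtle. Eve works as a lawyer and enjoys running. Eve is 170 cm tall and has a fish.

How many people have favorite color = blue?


Count: 1

1


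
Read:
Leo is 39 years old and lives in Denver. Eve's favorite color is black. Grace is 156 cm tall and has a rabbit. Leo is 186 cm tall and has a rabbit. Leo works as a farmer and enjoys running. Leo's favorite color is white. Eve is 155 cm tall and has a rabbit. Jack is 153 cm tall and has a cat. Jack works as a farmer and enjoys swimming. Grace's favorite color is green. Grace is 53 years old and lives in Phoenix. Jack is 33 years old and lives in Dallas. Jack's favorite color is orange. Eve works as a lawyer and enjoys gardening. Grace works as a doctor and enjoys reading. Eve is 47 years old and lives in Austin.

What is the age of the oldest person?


Oldest: Grace at 53

53


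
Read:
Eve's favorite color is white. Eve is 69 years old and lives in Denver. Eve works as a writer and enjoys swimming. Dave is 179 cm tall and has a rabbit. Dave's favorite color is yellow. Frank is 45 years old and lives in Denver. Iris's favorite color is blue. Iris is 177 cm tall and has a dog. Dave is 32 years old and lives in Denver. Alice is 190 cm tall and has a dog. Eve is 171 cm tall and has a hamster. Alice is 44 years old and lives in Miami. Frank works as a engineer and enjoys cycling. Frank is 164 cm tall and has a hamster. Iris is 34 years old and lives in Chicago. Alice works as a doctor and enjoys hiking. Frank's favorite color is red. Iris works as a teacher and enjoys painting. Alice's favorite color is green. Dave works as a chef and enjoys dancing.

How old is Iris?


Iris is 34 years old

34


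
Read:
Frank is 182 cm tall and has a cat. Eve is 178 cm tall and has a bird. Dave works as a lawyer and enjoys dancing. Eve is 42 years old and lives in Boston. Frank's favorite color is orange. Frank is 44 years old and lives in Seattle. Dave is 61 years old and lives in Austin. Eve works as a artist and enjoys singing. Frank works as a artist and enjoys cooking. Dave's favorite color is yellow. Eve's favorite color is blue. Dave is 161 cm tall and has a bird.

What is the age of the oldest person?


Oldest: Dave at 61

61


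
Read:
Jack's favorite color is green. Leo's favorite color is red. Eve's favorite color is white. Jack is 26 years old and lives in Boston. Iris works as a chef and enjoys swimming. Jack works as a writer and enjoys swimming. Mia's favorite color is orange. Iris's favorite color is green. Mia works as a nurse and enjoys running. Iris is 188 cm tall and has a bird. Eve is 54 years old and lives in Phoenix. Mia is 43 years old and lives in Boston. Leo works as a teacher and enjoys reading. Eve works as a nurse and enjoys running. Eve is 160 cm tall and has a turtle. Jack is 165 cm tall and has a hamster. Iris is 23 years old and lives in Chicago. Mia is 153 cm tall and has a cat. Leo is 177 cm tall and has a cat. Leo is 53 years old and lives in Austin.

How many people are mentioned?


People: Eve, Leo, Iris, Mia, Jack. Count = 5

5


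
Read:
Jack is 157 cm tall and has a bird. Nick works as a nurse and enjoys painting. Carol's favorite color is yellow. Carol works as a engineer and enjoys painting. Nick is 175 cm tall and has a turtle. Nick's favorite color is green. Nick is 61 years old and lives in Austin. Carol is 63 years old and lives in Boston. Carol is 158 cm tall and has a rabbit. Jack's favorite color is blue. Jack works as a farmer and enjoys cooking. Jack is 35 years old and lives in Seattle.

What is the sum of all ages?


63+61+35 = 159

159


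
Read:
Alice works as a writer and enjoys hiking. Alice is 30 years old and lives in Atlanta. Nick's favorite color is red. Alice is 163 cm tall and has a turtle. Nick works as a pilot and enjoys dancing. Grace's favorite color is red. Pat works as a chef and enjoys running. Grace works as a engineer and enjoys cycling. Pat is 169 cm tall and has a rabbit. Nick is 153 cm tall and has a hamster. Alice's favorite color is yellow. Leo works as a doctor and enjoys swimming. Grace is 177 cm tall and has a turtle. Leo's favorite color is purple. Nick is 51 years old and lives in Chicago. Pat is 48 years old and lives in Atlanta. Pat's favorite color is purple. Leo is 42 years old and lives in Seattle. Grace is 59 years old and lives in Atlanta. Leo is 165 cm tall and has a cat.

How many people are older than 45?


Filter: 3

3


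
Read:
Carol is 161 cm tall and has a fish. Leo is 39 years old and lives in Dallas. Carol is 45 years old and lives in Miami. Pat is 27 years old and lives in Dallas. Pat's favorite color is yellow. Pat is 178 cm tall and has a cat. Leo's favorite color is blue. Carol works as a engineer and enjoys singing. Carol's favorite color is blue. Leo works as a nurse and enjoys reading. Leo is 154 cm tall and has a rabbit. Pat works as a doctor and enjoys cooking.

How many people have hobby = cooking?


Count: 1

1


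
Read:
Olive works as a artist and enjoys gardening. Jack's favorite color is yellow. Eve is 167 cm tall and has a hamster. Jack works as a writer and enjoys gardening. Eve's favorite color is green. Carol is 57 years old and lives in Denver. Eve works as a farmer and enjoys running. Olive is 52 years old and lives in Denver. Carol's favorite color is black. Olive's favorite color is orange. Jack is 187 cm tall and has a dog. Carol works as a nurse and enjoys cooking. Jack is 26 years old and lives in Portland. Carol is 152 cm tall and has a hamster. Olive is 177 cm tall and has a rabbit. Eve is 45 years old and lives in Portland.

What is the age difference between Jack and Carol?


|26 - 57| = 31

31


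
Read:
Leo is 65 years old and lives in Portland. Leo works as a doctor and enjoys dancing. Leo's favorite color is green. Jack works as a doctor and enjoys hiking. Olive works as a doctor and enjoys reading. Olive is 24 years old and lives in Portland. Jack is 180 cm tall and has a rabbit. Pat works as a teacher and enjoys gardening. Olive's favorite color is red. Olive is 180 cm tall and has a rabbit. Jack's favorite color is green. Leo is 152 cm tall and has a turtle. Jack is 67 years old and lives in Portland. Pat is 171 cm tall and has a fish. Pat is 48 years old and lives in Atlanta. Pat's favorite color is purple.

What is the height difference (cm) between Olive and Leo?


|180 - 152| = 28

28


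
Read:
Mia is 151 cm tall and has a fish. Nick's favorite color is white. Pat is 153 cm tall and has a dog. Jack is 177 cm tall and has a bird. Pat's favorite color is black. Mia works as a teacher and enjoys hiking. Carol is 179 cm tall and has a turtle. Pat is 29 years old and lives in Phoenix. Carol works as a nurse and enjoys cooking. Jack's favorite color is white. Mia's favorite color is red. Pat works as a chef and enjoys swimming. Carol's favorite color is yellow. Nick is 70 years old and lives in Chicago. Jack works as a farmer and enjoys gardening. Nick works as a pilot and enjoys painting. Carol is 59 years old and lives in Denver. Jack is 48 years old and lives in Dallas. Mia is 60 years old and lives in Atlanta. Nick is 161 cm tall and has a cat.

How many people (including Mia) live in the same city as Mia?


Mia lives in Atlanta. Count = 1

1


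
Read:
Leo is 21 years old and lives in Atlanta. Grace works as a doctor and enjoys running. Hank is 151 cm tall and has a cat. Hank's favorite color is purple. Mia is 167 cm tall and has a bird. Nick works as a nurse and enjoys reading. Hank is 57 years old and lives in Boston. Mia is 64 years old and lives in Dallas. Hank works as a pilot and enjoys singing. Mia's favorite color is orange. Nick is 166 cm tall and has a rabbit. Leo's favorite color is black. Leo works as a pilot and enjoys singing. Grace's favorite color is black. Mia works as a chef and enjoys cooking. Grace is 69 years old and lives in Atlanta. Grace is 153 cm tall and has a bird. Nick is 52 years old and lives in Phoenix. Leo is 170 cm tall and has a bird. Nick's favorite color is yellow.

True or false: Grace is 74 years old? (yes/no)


Grace is actually 69. no

no


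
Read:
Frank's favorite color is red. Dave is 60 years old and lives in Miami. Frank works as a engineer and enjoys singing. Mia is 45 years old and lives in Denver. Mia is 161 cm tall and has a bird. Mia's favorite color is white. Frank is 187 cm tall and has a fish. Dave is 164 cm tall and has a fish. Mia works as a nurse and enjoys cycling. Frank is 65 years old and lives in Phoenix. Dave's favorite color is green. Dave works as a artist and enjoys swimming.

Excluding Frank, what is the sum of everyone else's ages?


Sum (excluding Frank): 105

105


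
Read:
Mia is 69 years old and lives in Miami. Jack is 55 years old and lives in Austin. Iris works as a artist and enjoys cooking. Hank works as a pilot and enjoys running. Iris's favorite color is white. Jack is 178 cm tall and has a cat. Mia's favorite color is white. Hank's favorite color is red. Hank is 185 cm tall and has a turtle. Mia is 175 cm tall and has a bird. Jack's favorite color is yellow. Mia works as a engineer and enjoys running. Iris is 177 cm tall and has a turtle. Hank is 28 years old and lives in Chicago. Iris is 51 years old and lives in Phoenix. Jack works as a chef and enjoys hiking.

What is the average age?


Sum=203, n=4, avg=50.75

50.75


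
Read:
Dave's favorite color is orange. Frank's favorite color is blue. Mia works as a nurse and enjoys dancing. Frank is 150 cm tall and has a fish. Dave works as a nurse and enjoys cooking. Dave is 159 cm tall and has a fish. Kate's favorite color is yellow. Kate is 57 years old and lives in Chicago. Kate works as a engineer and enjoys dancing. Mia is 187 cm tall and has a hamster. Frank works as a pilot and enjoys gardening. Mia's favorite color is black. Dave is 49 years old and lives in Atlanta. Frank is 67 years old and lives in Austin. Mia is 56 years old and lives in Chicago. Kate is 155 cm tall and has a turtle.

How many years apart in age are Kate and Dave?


57 vs 49, diff = 8

8


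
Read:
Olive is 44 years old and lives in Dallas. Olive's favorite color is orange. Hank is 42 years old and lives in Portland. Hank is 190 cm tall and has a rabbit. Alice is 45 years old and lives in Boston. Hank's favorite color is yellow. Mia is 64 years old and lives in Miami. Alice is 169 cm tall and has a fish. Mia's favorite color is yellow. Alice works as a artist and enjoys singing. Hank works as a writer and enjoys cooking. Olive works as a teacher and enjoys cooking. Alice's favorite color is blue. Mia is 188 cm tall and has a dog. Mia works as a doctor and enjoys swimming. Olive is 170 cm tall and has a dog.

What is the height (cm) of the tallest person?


Tallest: Hank at 190 cm

190


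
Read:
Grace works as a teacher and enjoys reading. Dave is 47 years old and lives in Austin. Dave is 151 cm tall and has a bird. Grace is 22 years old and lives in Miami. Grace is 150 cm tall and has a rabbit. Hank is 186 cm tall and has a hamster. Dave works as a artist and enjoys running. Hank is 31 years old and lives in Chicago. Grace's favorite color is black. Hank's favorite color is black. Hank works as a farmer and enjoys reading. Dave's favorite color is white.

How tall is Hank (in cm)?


Hank is 186 cm tall

186


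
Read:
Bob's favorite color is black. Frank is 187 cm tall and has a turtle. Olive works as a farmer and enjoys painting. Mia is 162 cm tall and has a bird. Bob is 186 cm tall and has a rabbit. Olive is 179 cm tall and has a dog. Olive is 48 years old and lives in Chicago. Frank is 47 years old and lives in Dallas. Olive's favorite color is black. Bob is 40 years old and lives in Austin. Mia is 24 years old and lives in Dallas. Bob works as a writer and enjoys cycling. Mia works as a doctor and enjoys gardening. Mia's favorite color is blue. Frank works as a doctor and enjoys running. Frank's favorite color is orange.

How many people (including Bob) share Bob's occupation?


Bob is a writer. Count = 1

1


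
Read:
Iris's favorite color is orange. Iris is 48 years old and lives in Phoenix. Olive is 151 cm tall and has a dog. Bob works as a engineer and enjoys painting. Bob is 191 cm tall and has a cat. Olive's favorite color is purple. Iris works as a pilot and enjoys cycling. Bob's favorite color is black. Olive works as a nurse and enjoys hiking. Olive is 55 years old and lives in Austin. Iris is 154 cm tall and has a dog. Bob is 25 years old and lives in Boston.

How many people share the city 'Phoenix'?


Count: 1

1


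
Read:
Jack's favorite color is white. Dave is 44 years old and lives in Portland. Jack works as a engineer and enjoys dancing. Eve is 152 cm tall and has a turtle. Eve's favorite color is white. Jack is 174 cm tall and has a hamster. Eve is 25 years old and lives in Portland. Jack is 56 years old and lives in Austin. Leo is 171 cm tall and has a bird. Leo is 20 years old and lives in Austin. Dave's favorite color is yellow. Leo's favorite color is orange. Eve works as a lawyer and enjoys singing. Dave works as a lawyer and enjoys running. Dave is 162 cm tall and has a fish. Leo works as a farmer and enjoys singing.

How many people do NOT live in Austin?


Not in Austin: 2

2


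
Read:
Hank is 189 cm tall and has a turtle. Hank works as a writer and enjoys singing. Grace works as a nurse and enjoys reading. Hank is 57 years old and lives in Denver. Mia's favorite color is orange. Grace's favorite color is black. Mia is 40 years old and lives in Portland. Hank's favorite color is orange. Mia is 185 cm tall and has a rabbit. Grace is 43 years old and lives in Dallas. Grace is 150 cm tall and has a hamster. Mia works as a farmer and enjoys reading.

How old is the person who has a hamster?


Person with hamster is Grace, age 43

43


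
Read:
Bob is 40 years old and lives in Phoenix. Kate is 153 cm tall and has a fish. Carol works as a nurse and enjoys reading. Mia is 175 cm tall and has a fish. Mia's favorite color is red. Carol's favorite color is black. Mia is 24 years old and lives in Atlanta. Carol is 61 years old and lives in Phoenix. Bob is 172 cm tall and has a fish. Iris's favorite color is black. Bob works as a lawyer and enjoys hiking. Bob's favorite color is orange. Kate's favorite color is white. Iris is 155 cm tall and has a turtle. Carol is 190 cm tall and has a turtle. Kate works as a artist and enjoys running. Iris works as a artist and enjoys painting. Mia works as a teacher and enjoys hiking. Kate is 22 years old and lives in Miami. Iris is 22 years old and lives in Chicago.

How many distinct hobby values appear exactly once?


Unique hobby values: 3

3


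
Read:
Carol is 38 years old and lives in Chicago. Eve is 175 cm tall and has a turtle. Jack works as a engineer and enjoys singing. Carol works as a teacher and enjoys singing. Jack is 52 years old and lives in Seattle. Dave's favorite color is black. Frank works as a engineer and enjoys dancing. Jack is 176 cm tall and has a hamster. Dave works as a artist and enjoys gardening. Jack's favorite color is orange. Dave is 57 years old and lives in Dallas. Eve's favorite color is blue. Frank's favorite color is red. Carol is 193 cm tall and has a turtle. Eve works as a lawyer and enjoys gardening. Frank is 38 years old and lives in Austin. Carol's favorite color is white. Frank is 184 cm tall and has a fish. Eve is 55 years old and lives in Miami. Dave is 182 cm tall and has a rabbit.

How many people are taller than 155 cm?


Taller than 155: 5

5


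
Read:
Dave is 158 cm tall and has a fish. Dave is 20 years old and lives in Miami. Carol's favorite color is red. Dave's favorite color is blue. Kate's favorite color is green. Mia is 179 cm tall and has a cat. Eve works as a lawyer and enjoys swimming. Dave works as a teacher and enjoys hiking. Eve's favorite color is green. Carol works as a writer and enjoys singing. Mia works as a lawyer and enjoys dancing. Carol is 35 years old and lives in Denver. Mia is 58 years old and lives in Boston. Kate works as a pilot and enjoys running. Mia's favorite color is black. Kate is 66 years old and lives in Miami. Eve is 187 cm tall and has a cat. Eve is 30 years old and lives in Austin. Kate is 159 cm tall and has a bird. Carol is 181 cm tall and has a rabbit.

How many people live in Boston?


Count in Boston: 1

1


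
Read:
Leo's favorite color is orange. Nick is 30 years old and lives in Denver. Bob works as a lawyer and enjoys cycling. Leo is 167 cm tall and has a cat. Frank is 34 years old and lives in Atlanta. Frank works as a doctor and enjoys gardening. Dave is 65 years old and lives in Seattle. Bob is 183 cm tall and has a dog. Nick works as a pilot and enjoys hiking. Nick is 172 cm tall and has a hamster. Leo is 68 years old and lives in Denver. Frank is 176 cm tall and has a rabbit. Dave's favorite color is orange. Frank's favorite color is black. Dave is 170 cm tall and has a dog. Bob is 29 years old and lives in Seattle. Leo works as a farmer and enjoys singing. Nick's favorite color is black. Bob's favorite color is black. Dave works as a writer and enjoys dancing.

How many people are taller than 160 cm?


Taller than 160: 5

5


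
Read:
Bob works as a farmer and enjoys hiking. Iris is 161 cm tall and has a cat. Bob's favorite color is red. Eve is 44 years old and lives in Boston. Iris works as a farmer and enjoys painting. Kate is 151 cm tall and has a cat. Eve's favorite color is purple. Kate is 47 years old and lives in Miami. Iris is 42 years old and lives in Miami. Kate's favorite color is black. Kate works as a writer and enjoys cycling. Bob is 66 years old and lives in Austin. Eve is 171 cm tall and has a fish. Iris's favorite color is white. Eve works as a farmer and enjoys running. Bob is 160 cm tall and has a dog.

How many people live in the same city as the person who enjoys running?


Person with hobby running is Eve, city Boston. Count = 1

1


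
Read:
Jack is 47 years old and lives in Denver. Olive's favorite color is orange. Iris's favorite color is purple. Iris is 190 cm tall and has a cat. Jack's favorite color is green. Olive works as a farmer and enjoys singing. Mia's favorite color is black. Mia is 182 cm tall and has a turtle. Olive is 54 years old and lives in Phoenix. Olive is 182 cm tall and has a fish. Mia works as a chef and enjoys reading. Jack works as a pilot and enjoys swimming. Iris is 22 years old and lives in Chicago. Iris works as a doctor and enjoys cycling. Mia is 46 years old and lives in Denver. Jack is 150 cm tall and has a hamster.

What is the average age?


Sum=169, n=4, avg=42.25

42.25


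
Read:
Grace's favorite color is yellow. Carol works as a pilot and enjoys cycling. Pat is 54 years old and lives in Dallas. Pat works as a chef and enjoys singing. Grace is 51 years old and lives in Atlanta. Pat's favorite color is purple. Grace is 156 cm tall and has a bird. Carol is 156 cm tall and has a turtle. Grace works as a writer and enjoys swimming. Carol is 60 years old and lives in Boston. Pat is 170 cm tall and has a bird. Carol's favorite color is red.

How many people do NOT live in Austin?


Not in Austin: 3

3


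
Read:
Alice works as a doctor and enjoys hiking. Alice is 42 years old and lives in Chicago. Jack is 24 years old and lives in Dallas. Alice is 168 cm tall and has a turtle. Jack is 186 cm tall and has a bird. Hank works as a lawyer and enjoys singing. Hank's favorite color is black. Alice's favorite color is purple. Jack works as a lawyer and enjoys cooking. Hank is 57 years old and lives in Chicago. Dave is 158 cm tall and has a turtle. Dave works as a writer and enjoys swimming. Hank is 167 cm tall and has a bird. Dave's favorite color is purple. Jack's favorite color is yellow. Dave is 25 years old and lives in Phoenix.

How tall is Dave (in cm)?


Dave is 158 cm tall

158


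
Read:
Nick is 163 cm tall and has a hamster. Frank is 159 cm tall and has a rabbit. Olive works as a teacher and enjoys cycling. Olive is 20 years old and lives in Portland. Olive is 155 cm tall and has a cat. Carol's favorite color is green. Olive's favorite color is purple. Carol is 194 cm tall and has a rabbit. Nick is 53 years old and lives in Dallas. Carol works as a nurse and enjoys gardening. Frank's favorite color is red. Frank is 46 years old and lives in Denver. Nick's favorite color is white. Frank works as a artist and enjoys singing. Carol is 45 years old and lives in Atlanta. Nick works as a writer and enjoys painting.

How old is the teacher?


The teacher is Olive, age 20

20


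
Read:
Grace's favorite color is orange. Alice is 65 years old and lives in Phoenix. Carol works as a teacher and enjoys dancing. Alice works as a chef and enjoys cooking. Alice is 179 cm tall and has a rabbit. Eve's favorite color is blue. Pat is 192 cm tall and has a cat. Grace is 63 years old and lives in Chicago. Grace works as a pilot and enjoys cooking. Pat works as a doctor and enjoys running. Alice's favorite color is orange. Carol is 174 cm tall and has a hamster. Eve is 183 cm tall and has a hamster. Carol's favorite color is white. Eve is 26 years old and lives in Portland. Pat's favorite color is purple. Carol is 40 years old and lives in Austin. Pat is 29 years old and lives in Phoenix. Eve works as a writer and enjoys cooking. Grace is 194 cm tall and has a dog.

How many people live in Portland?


Count in Portland: 1

1


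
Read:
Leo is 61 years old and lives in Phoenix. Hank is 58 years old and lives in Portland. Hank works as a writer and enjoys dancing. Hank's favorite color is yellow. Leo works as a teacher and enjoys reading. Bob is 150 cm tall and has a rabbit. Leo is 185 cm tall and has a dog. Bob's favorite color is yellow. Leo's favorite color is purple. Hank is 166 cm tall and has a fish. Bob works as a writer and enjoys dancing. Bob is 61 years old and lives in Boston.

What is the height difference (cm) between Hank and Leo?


|166 - 185| = 19

19


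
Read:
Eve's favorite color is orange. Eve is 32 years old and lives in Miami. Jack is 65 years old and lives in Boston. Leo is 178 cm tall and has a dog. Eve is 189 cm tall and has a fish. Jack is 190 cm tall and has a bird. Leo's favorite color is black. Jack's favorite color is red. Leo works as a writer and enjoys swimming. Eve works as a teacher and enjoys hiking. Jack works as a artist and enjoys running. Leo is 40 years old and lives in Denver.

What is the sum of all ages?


40+65+32 = 137

137


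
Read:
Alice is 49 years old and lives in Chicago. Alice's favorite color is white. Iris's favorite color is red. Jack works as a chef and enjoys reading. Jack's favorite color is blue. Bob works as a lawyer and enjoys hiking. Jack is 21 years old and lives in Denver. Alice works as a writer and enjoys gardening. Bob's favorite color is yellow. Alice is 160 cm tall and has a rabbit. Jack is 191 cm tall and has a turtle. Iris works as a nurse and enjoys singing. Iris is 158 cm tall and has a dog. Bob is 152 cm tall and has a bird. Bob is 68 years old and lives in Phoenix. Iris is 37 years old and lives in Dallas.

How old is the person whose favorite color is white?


Person with favorite color=white is Alice, age 49

49


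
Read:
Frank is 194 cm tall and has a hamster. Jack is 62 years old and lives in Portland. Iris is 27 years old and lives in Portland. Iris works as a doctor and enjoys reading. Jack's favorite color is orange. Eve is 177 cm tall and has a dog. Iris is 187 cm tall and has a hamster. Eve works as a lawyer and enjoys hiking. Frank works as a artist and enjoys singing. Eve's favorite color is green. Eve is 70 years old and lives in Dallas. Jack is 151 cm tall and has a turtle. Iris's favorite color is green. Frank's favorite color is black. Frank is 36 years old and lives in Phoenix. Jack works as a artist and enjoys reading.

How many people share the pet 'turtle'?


Count: 1

1


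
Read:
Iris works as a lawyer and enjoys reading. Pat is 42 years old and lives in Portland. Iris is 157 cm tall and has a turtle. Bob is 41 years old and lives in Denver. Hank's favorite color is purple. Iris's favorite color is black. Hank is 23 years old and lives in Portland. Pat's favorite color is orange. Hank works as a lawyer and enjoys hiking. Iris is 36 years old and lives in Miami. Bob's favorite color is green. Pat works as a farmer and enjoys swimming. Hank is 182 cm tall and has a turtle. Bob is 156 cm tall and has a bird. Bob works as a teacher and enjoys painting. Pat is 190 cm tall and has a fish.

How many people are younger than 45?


Filter: 4

4


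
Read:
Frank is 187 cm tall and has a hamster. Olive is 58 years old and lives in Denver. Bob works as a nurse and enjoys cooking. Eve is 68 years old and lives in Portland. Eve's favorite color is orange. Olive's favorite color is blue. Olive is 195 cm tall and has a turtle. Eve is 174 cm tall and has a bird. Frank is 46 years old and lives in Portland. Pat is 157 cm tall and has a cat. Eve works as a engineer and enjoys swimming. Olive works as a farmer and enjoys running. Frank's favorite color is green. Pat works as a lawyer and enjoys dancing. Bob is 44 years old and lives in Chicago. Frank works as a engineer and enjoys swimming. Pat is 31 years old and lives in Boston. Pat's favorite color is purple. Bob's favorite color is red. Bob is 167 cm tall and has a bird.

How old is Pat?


Pat is 31 years old

31


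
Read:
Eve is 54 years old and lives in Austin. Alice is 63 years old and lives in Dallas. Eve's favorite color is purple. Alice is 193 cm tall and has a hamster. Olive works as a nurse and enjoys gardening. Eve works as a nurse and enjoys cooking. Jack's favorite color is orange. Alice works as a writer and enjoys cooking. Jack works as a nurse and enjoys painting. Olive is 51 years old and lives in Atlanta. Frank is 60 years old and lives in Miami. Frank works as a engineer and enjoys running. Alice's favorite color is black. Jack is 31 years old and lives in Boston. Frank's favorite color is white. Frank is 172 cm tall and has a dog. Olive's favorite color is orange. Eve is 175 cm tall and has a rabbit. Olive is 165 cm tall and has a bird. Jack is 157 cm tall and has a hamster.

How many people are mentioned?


People: Jack, Frank, Olive, Alice, Eve. Count = 5

5


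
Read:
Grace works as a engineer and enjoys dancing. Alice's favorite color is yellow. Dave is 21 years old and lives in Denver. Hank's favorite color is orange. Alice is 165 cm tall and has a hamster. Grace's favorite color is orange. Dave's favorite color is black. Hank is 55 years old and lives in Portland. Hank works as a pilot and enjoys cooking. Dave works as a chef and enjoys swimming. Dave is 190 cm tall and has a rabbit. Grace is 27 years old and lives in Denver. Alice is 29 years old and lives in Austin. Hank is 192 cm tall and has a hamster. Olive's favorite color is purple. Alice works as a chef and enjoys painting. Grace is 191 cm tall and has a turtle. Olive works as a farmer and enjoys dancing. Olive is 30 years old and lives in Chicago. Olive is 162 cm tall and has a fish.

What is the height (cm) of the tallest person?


Tallest: Hank at 192 cm

192


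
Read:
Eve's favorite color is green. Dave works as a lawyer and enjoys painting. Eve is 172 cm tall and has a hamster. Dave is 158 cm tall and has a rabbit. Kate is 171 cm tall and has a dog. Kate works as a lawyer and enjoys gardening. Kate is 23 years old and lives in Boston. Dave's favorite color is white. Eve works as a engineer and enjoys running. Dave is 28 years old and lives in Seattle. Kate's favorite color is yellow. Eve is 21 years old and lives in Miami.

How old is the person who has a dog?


Person with dog is Kate, age 23

23


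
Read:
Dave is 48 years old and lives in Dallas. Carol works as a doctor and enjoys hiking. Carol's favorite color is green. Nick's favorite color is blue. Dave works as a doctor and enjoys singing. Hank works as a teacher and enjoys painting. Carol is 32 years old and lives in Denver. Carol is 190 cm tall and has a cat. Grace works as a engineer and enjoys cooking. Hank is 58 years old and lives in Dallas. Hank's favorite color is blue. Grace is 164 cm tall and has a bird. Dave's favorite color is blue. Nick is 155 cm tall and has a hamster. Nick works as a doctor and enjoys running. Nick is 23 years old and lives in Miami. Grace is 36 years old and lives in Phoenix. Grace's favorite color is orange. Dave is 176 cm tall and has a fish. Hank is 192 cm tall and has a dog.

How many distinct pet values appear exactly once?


Unique pet values: 5

5


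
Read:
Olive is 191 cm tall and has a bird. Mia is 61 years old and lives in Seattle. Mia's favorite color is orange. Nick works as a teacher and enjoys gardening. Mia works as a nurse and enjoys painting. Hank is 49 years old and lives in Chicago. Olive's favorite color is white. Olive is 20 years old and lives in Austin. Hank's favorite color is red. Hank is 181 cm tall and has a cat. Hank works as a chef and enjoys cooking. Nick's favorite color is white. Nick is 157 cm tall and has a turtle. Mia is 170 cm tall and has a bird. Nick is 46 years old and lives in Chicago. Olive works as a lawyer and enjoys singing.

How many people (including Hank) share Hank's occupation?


Hank is a chef. Count = 1

1


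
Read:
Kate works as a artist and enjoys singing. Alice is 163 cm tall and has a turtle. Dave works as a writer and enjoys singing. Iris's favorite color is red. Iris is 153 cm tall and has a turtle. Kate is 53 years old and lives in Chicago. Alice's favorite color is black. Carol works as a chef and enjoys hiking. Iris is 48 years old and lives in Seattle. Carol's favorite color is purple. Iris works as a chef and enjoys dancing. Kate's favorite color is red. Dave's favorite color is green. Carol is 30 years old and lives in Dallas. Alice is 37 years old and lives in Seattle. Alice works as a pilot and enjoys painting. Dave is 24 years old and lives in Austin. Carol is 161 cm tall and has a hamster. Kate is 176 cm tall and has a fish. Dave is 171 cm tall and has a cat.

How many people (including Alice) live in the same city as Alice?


Alice lives in Seattle. Count = 2

2


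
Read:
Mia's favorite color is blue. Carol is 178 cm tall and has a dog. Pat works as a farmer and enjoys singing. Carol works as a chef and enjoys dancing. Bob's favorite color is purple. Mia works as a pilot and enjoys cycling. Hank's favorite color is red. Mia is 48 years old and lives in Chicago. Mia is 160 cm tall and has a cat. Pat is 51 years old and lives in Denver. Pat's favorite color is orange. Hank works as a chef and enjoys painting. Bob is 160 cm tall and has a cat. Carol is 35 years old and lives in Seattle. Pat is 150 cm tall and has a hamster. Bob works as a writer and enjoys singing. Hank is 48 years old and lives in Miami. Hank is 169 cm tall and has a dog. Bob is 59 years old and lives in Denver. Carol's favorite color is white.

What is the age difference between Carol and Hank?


|35 - 48| = 13

13


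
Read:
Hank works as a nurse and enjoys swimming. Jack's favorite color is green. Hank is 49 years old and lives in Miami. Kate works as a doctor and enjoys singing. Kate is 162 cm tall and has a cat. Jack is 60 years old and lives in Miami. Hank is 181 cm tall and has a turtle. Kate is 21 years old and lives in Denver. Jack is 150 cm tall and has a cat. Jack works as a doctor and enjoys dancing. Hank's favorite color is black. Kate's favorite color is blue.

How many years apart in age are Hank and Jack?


49 vs 60, diff = 11

11


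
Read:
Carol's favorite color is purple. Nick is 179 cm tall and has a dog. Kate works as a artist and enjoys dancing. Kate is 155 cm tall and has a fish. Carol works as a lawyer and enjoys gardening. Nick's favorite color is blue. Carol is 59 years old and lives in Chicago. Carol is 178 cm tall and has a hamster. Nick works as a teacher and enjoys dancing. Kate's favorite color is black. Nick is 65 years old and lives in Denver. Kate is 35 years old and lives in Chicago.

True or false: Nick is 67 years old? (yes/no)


Nick is actually 65. no

no


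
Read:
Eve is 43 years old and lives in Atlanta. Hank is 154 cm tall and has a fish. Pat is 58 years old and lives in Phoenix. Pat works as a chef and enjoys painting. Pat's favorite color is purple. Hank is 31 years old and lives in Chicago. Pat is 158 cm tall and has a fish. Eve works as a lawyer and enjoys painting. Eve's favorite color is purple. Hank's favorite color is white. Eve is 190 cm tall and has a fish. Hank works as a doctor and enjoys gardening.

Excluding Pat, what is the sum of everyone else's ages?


Sum (excluding Pat): 74

74


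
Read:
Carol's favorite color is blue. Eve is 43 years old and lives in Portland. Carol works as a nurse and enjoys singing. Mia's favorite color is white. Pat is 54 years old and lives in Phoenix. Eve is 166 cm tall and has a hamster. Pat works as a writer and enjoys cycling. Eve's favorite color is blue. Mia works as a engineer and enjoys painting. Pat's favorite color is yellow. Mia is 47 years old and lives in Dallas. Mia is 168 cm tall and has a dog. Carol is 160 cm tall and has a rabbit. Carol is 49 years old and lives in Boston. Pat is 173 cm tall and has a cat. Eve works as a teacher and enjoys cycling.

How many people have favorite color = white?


Count: 1

1


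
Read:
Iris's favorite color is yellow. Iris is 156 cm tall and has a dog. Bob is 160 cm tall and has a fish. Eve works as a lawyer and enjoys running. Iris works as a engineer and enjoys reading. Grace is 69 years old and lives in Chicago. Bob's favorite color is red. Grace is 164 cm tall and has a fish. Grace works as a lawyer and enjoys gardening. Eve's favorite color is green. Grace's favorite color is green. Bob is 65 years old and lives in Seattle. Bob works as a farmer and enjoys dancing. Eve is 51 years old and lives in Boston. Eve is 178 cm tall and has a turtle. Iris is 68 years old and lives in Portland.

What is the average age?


Sum=253, n=4, avg=63.25

63.25
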